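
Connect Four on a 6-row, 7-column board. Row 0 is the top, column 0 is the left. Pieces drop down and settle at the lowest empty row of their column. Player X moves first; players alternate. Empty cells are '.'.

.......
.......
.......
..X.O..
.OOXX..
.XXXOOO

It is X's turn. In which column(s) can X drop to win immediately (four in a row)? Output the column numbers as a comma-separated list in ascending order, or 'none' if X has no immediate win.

col 0: drop X → WIN!
col 1: drop X → no win
col 2: drop X → no win
col 3: drop X → no win
col 4: drop X → no win
col 5: drop X → no win
col 6: drop X → no win

Answer: 0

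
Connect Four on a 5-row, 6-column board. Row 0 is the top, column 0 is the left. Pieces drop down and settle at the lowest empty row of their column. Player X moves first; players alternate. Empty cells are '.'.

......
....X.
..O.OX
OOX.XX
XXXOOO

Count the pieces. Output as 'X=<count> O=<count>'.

X=8 O=7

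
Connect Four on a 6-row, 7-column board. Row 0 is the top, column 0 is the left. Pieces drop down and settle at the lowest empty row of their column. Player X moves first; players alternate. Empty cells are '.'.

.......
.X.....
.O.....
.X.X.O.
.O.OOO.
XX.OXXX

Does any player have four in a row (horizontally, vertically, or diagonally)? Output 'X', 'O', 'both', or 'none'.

none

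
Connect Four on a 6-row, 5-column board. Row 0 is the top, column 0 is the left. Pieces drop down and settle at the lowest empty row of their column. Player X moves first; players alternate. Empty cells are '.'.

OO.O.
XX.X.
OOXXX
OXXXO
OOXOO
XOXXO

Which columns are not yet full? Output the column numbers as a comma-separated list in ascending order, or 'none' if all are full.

Answer: 2,4

Derivation:
col 0: top cell = 'O' → FULL
col 1: top cell = 'O' → FULL
col 2: top cell = '.' → open
col 3: top cell = 'O' → FULL
col 4: top cell = '.' → open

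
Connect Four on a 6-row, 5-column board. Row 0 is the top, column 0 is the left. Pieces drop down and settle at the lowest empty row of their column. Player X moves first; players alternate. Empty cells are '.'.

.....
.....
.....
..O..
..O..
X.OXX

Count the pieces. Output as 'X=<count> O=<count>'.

X=3 O=3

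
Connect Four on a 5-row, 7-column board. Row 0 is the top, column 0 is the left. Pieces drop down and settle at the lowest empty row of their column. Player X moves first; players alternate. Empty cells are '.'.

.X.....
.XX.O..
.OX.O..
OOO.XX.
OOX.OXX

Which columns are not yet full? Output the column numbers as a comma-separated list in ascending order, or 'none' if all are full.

Answer: 0,2,3,4,5,6

Derivation:
col 0: top cell = '.' → open
col 1: top cell = 'X' → FULL
col 2: top cell = '.' → open
col 3: top cell = '.' → open
col 4: top cell = '.' → open
col 5: top cell = '.' → open
col 6: top cell = '.' → open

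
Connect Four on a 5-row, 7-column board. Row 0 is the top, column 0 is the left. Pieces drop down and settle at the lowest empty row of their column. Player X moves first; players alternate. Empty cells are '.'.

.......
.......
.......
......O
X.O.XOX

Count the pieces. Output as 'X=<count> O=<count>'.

X=3 O=3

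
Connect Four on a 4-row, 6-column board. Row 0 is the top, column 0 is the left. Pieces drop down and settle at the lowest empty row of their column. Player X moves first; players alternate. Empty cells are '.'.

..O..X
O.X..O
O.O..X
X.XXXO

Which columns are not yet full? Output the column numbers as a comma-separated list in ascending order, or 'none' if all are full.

Answer: 0,1,3,4

Derivation:
col 0: top cell = '.' → open
col 1: top cell = '.' → open
col 2: top cell = 'O' → FULL
col 3: top cell = '.' → open
col 4: top cell = '.' → open
col 5: top cell = 'X' → FULL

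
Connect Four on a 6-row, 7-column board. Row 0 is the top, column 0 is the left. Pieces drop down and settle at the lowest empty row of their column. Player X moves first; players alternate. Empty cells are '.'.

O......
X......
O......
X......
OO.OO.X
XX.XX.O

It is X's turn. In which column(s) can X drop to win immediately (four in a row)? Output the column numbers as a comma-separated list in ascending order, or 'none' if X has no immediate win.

Answer: 2

Derivation:
col 1: drop X → no win
col 2: drop X → WIN!
col 3: drop X → no win
col 4: drop X → no win
col 5: drop X → no win
col 6: drop X → no win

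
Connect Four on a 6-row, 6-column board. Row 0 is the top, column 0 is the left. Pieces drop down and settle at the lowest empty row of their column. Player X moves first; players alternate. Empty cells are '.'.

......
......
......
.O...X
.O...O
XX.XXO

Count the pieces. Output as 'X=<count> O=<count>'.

X=5 O=4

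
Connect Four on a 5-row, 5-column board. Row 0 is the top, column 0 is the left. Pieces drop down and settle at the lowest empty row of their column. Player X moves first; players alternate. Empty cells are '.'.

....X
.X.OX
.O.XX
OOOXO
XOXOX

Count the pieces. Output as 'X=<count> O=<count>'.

X=9 O=8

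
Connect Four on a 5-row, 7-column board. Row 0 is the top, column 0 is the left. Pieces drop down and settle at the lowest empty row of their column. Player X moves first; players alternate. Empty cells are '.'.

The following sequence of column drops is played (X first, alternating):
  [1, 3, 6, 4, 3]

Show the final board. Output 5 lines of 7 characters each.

Move 1: X drops in col 1, lands at row 4
Move 2: O drops in col 3, lands at row 4
Move 3: X drops in col 6, lands at row 4
Move 4: O drops in col 4, lands at row 4
Move 5: X drops in col 3, lands at row 3

Answer: .......
.......
.......
...X...
.X.OO.X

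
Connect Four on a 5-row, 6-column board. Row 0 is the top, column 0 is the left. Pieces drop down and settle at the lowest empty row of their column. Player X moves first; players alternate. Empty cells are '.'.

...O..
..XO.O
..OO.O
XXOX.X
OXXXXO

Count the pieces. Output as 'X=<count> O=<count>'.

X=9 O=9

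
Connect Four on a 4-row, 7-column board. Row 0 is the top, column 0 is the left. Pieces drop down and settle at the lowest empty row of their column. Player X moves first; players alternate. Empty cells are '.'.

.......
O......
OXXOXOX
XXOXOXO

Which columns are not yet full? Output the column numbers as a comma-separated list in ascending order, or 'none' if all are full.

Answer: 0,1,2,3,4,5,6

Derivation:
col 0: top cell = '.' → open
col 1: top cell = '.' → open
col 2: top cell = '.' → open
col 3: top cell = '.' → open
col 4: top cell = '.' → open
col 5: top cell = '.' → open
col 6: top cell = '.' → open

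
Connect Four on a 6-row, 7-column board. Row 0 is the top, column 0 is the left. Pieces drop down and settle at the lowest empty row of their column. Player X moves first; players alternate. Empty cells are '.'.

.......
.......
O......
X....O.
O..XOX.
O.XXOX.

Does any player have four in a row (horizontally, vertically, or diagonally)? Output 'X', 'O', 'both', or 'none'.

none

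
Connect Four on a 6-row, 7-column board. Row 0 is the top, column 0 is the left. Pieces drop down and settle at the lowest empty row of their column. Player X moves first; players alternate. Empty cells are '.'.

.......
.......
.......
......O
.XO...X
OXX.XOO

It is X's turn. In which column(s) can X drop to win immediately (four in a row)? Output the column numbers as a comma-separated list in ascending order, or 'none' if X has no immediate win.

col 0: drop X → no win
col 1: drop X → no win
col 2: drop X → no win
col 3: drop X → WIN!
col 4: drop X → no win
col 5: drop X → no win
col 6: drop X → no win

Answer: 3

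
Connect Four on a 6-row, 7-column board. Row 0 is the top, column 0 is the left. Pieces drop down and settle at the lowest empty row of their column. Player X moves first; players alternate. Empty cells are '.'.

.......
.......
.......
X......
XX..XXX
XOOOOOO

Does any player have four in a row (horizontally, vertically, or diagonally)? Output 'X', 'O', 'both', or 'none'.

O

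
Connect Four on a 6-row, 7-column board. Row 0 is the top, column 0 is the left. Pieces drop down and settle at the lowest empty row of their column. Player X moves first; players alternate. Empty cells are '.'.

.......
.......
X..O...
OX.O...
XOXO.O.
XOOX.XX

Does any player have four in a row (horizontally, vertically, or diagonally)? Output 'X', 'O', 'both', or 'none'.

X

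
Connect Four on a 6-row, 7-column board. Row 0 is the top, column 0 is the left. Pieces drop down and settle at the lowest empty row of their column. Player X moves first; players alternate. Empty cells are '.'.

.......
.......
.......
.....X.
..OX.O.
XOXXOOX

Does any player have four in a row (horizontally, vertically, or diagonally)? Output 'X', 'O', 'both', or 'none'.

none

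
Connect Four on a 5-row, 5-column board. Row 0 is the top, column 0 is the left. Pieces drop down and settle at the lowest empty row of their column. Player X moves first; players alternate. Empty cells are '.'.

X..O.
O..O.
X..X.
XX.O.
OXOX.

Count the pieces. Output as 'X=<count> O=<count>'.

X=7 O=6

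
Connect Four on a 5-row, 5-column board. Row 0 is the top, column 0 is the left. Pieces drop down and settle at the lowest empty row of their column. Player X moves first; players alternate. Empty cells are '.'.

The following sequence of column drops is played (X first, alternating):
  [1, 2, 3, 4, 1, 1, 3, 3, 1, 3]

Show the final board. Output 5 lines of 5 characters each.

Answer: .....
.X.O.
.O.O.
.X.X.
.XOXO

Derivation:
Move 1: X drops in col 1, lands at row 4
Move 2: O drops in col 2, lands at row 4
Move 3: X drops in col 3, lands at row 4
Move 4: O drops in col 4, lands at row 4
Move 5: X drops in col 1, lands at row 3
Move 6: O drops in col 1, lands at row 2
Move 7: X drops in col 3, lands at row 3
Move 8: O drops in col 3, lands at row 2
Move 9: X drops in col 1, lands at row 1
Move 10: O drops in col 3, lands at row 1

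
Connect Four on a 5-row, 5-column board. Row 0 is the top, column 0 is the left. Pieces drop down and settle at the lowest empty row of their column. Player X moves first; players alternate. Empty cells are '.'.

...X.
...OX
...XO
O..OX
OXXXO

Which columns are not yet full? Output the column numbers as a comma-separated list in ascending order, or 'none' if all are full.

col 0: top cell = '.' → open
col 1: top cell = '.' → open
col 2: top cell = '.' → open
col 3: top cell = 'X' → FULL
col 4: top cell = '.' → open

Answer: 0,1,2,4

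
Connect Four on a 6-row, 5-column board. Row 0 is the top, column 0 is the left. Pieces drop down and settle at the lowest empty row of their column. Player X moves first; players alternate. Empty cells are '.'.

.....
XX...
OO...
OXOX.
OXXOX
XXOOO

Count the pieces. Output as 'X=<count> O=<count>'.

X=9 O=9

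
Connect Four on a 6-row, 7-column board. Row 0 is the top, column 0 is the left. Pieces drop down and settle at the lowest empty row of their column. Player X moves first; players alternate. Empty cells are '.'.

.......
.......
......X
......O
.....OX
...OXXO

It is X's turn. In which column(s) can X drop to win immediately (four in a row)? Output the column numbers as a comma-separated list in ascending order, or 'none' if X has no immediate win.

col 0: drop X → no win
col 1: drop X → no win
col 2: drop X → no win
col 3: drop X → no win
col 4: drop X → no win
col 5: drop X → no win
col 6: drop X → no win

Answer: none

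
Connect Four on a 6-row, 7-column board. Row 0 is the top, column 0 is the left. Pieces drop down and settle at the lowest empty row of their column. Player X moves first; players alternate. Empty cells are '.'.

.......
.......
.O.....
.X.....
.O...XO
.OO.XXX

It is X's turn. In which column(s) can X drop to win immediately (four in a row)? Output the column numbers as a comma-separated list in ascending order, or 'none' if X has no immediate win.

col 0: drop X → no win
col 1: drop X → no win
col 2: drop X → no win
col 3: drop X → WIN!
col 4: drop X → no win
col 5: drop X → no win
col 6: drop X → no win

Answer: 3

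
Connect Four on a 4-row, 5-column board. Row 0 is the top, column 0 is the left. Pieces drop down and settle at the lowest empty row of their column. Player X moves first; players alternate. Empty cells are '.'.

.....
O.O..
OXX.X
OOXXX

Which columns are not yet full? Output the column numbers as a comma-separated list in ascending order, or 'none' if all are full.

col 0: top cell = '.' → open
col 1: top cell = '.' → open
col 2: top cell = '.' → open
col 3: top cell = '.' → open
col 4: top cell = '.' → open

Answer: 0,1,2,3,4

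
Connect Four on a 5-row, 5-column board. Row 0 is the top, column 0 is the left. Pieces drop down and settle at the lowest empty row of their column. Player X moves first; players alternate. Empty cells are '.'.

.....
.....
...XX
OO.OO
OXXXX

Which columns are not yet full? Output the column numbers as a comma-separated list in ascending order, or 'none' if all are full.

Answer: 0,1,2,3,4

Derivation:
col 0: top cell = '.' → open
col 1: top cell = '.' → open
col 2: top cell = '.' → open
col 3: top cell = '.' → open
col 4: top cell = '.' → open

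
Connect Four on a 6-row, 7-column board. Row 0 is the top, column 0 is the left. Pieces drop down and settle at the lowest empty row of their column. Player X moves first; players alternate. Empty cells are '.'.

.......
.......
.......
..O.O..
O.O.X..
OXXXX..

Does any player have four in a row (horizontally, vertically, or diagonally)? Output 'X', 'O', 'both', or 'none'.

X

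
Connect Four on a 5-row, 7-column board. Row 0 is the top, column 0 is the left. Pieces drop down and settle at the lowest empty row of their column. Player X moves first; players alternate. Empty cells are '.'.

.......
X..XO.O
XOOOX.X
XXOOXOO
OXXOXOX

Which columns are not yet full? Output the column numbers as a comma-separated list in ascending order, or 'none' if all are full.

Answer: 0,1,2,3,4,5,6

Derivation:
col 0: top cell = '.' → open
col 1: top cell = '.' → open
col 2: top cell = '.' → open
col 3: top cell = '.' → open
col 4: top cell = '.' → open
col 5: top cell = '.' → open
col 6: top cell = '.' → open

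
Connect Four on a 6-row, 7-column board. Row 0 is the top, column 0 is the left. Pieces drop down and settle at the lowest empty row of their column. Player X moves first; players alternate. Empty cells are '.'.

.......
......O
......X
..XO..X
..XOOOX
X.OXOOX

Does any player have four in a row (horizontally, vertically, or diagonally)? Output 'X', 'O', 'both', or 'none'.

X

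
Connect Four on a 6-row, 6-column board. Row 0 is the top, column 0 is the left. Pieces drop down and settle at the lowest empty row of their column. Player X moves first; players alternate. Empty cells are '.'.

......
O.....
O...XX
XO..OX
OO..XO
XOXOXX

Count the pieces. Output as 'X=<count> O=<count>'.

X=9 O=9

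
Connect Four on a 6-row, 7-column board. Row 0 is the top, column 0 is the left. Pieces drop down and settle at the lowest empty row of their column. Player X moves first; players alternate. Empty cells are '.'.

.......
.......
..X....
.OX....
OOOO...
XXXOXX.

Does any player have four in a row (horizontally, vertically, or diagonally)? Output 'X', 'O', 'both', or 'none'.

O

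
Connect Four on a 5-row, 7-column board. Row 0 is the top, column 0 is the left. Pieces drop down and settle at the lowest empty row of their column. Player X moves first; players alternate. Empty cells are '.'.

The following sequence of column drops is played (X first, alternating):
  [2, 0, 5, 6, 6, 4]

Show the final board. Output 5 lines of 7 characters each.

Move 1: X drops in col 2, lands at row 4
Move 2: O drops in col 0, lands at row 4
Move 3: X drops in col 5, lands at row 4
Move 4: O drops in col 6, lands at row 4
Move 5: X drops in col 6, lands at row 3
Move 6: O drops in col 4, lands at row 4

Answer: .......
.......
.......
......X
O.X.OXO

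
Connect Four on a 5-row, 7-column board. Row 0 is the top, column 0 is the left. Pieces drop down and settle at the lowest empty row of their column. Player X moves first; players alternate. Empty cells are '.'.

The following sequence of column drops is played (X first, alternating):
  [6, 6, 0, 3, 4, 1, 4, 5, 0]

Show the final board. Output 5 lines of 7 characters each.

Answer: .......
.......
.......
X...X.O
XO.OXOX

Derivation:
Move 1: X drops in col 6, lands at row 4
Move 2: O drops in col 6, lands at row 3
Move 3: X drops in col 0, lands at row 4
Move 4: O drops in col 3, lands at row 4
Move 5: X drops in col 4, lands at row 4
Move 6: O drops in col 1, lands at row 4
Move 7: X drops in col 4, lands at row 3
Move 8: O drops in col 5, lands at row 4
Move 9: X drops in col 0, lands at row 3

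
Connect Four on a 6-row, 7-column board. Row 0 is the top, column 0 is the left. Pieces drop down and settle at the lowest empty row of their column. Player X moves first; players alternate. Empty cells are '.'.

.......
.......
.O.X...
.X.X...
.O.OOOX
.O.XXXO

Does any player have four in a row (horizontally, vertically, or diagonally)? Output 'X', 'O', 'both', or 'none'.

none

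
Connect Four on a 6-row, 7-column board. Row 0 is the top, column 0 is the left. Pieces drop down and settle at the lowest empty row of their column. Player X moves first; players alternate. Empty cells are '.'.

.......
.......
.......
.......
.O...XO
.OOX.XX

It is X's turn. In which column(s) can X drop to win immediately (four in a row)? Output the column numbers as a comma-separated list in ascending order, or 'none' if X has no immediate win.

Answer: 4

Derivation:
col 0: drop X → no win
col 1: drop X → no win
col 2: drop X → no win
col 3: drop X → no win
col 4: drop X → WIN!
col 5: drop X → no win
col 6: drop X → no win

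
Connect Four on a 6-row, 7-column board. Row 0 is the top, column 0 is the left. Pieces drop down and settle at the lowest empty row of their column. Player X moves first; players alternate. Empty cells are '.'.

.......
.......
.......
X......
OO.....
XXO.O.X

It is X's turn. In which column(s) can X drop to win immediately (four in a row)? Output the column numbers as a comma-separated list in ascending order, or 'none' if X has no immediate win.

Answer: none

Derivation:
col 0: drop X → no win
col 1: drop X → no win
col 2: drop X → no win
col 3: drop X → no win
col 4: drop X → no win
col 5: drop X → no win
col 6: drop X → no win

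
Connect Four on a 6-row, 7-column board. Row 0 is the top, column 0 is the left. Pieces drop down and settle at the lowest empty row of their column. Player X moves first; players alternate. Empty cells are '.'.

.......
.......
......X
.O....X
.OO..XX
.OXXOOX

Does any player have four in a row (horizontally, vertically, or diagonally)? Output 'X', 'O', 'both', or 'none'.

X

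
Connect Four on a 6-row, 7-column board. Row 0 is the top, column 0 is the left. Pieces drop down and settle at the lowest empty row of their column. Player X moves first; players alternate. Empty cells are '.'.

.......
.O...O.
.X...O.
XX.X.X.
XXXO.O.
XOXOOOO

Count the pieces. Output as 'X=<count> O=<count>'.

X=10 O=10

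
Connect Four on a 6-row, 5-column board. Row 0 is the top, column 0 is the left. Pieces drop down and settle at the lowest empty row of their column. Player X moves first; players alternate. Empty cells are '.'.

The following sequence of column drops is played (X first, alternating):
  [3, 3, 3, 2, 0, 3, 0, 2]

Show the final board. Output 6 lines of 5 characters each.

Move 1: X drops in col 3, lands at row 5
Move 2: O drops in col 3, lands at row 4
Move 3: X drops in col 3, lands at row 3
Move 4: O drops in col 2, lands at row 5
Move 5: X drops in col 0, lands at row 5
Move 6: O drops in col 3, lands at row 2
Move 7: X drops in col 0, lands at row 4
Move 8: O drops in col 2, lands at row 4

Answer: .....
.....
...O.
...X.
X.OO.
X.OX.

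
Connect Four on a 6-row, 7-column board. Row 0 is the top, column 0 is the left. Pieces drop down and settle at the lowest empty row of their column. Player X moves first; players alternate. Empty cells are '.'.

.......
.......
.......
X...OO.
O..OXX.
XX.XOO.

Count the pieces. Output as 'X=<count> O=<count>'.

X=6 O=6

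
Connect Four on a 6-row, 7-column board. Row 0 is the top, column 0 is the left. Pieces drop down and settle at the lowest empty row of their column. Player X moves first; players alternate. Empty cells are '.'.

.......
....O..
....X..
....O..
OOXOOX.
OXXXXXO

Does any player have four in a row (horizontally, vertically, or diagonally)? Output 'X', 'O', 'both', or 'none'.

X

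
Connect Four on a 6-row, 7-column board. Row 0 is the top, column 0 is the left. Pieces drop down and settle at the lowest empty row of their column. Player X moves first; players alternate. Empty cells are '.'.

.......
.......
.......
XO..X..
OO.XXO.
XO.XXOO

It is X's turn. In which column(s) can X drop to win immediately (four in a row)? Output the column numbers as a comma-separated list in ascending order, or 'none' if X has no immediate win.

col 0: drop X → no win
col 1: drop X → no win
col 2: drop X → no win
col 3: drop X → no win
col 4: drop X → WIN!
col 5: drop X → no win
col 6: drop X → no win

Answer: 4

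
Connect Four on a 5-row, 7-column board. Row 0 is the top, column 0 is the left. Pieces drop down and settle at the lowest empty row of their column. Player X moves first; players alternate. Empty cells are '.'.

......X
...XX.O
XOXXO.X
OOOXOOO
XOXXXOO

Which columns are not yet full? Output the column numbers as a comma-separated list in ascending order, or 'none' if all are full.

Answer: 0,1,2,3,4,5

Derivation:
col 0: top cell = '.' → open
col 1: top cell = '.' → open
col 2: top cell = '.' → open
col 3: top cell = '.' → open
col 4: top cell = '.' → open
col 5: top cell = '.' → open
col 6: top cell = 'X' → FULL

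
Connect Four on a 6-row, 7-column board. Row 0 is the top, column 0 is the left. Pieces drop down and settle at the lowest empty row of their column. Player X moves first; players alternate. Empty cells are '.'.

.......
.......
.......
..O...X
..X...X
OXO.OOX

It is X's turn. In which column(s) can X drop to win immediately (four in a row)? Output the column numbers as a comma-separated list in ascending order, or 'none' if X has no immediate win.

col 0: drop X → no win
col 1: drop X → no win
col 2: drop X → no win
col 3: drop X → no win
col 4: drop X → no win
col 5: drop X → no win
col 6: drop X → WIN!

Answer: 6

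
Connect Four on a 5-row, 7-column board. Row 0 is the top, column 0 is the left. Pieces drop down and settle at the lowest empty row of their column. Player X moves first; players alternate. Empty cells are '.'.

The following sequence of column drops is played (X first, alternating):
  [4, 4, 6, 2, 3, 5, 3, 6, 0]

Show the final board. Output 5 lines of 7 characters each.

Move 1: X drops in col 4, lands at row 4
Move 2: O drops in col 4, lands at row 3
Move 3: X drops in col 6, lands at row 4
Move 4: O drops in col 2, lands at row 4
Move 5: X drops in col 3, lands at row 4
Move 6: O drops in col 5, lands at row 4
Move 7: X drops in col 3, lands at row 3
Move 8: O drops in col 6, lands at row 3
Move 9: X drops in col 0, lands at row 4

Answer: .......
.......
.......
...XO.O
X.OXXOX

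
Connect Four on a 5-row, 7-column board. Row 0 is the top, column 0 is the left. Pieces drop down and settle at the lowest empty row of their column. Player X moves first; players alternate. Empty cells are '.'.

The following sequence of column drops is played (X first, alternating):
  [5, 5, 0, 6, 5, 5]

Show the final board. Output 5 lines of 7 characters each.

Move 1: X drops in col 5, lands at row 4
Move 2: O drops in col 5, lands at row 3
Move 3: X drops in col 0, lands at row 4
Move 4: O drops in col 6, lands at row 4
Move 5: X drops in col 5, lands at row 2
Move 6: O drops in col 5, lands at row 1

Answer: .......
.....O.
.....X.
.....O.
X....XO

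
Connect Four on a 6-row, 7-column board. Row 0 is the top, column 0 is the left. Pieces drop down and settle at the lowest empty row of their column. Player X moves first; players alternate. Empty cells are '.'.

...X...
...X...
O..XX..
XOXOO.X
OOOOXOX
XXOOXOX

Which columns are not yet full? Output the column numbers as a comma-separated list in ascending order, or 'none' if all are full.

Answer: 0,1,2,4,5,6

Derivation:
col 0: top cell = '.' → open
col 1: top cell = '.' → open
col 2: top cell = '.' → open
col 3: top cell = 'X' → FULL
col 4: top cell = '.' → open
col 5: top cell = '.' → open
col 6: top cell = '.' → open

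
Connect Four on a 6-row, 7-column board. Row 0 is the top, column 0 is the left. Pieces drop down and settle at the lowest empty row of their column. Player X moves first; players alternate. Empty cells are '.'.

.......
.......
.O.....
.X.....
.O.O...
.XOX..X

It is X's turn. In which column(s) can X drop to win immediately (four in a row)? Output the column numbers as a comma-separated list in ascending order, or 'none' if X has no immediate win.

col 0: drop X → no win
col 1: drop X → no win
col 2: drop X → no win
col 3: drop X → no win
col 4: drop X → no win
col 5: drop X → no win
col 6: drop X → no win

Answer: none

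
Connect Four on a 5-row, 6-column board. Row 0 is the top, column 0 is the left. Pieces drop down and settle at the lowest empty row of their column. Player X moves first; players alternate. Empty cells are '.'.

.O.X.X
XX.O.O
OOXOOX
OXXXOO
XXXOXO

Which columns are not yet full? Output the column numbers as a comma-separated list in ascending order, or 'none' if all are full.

col 0: top cell = '.' → open
col 1: top cell = 'O' → FULL
col 2: top cell = '.' → open
col 3: top cell = 'X' → FULL
col 4: top cell = '.' → open
col 5: top cell = 'X' → FULL

Answer: 0,2,4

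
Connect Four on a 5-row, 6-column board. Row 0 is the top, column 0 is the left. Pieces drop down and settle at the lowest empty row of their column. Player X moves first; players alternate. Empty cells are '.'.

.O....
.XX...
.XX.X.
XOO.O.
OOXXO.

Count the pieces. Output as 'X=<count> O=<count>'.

X=8 O=7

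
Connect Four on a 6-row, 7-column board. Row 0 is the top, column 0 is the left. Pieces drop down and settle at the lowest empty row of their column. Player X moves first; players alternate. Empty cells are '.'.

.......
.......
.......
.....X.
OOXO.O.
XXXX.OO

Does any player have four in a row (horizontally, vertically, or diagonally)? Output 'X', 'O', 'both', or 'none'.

X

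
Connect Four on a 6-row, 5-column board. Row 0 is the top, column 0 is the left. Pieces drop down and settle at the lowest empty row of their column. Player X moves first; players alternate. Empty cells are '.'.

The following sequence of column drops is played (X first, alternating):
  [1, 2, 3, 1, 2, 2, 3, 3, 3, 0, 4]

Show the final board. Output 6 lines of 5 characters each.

Answer: .....
.....
...X.
..OO.
.OXX.
OXOXX

Derivation:
Move 1: X drops in col 1, lands at row 5
Move 2: O drops in col 2, lands at row 5
Move 3: X drops in col 3, lands at row 5
Move 4: O drops in col 1, lands at row 4
Move 5: X drops in col 2, lands at row 4
Move 6: O drops in col 2, lands at row 3
Move 7: X drops in col 3, lands at row 4
Move 8: O drops in col 3, lands at row 3
Move 9: X drops in col 3, lands at row 2
Move 10: O drops in col 0, lands at row 5
Move 11: X drops in col 4, lands at row 5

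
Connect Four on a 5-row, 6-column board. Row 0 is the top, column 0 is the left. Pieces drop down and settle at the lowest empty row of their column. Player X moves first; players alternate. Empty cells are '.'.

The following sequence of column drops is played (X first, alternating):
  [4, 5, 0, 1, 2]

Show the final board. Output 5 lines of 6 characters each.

Move 1: X drops in col 4, lands at row 4
Move 2: O drops in col 5, lands at row 4
Move 3: X drops in col 0, lands at row 4
Move 4: O drops in col 1, lands at row 4
Move 5: X drops in col 2, lands at row 4

Answer: ......
......
......
......
XOX.XO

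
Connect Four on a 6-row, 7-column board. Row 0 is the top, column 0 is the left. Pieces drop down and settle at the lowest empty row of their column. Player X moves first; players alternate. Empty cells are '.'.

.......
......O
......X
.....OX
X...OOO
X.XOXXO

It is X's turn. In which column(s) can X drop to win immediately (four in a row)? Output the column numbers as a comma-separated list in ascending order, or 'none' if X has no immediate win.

col 0: drop X → no win
col 1: drop X → no win
col 2: drop X → no win
col 3: drop X → no win
col 4: drop X → no win
col 5: drop X → no win
col 6: drop X → no win

Answer: none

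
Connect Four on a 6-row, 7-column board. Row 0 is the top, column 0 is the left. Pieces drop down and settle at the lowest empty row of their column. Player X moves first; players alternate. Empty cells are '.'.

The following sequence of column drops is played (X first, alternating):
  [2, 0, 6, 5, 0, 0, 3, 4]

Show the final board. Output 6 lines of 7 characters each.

Answer: .......
.......
.......
O......
X......
O.XXOOX

Derivation:
Move 1: X drops in col 2, lands at row 5
Move 2: O drops in col 0, lands at row 5
Move 3: X drops in col 6, lands at row 5
Move 4: O drops in col 5, lands at row 5
Move 5: X drops in col 0, lands at row 4
Move 6: O drops in col 0, lands at row 3
Move 7: X drops in col 3, lands at row 5
Move 8: O drops in col 4, lands at row 5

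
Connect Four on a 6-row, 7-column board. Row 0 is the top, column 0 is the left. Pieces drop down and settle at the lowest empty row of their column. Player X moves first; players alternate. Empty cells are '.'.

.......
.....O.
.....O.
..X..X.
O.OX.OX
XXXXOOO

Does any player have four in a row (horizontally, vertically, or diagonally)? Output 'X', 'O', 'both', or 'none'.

X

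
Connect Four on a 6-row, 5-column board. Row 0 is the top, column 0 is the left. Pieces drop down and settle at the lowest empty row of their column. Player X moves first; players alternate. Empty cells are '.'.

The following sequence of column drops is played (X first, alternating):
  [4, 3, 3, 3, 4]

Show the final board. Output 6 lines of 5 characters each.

Answer: .....
.....
.....
...O.
...XX
...OX

Derivation:
Move 1: X drops in col 4, lands at row 5
Move 2: O drops in col 3, lands at row 5
Move 3: X drops in col 3, lands at row 4
Move 4: O drops in col 3, lands at row 3
Move 5: X drops in col 4, lands at row 4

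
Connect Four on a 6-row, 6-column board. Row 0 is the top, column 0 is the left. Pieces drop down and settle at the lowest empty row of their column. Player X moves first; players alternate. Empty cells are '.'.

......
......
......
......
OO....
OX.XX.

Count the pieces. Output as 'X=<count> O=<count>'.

X=3 O=3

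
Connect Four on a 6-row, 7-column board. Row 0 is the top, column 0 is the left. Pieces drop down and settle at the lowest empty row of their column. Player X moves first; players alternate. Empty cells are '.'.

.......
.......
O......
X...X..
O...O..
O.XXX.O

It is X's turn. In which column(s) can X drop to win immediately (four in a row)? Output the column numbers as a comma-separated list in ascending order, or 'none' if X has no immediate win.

Answer: 1,5

Derivation:
col 0: drop X → no win
col 1: drop X → WIN!
col 2: drop X → no win
col 3: drop X → no win
col 4: drop X → no win
col 5: drop X → WIN!
col 6: drop X → no win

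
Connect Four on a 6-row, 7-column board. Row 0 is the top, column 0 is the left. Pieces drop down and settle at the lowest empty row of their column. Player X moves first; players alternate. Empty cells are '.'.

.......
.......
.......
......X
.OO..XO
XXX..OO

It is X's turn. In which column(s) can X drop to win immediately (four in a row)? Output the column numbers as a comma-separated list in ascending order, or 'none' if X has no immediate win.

col 0: drop X → no win
col 1: drop X → no win
col 2: drop X → no win
col 3: drop X → WIN!
col 4: drop X → no win
col 5: drop X → no win
col 6: drop X → no win

Answer: 3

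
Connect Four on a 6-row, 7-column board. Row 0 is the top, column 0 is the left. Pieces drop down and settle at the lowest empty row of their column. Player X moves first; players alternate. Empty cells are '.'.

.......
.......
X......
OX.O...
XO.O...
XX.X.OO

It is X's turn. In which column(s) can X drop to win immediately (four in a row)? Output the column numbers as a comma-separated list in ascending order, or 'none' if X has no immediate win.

Answer: 2

Derivation:
col 0: drop X → no win
col 1: drop X → no win
col 2: drop X → WIN!
col 3: drop X → no win
col 4: drop X → no win
col 5: drop X → no win
col 6: drop X → no win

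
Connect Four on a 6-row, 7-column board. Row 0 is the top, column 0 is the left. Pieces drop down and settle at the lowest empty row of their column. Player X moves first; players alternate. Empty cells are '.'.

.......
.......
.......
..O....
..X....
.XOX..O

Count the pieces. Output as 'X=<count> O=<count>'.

X=3 O=3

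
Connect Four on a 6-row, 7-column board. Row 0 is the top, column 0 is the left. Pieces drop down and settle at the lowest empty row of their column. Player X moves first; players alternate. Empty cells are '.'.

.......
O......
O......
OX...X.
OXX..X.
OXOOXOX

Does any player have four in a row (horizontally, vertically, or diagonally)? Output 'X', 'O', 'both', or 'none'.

O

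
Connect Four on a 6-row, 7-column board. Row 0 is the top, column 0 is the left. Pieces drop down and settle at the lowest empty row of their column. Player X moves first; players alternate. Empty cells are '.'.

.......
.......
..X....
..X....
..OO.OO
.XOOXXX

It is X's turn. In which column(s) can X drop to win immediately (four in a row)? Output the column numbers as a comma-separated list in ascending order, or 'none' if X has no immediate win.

Answer: none

Derivation:
col 0: drop X → no win
col 1: drop X → no win
col 2: drop X → no win
col 3: drop X → no win
col 4: drop X → no win
col 5: drop X → no win
col 6: drop X → no win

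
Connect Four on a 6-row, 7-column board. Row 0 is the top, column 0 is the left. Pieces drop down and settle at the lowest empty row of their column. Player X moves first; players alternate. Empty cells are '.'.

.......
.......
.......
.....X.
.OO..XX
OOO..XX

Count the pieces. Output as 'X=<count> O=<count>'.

X=5 O=5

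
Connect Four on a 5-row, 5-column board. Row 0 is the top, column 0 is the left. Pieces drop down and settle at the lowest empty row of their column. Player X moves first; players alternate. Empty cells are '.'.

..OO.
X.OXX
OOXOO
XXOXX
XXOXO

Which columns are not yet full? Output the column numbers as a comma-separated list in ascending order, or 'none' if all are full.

Answer: 0,1,4

Derivation:
col 0: top cell = '.' → open
col 1: top cell = '.' → open
col 2: top cell = 'O' → FULL
col 3: top cell = 'O' → FULL
col 4: top cell = '.' → open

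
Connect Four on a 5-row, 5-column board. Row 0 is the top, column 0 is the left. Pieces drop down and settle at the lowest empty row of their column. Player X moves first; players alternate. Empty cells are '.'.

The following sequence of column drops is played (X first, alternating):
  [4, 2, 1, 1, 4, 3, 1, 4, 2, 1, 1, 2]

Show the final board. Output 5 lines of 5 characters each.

Answer: .X...
.O...
.XO.O
.OX.X
.XOOX

Derivation:
Move 1: X drops in col 4, lands at row 4
Move 2: O drops in col 2, lands at row 4
Move 3: X drops in col 1, lands at row 4
Move 4: O drops in col 1, lands at row 3
Move 5: X drops in col 4, lands at row 3
Move 6: O drops in col 3, lands at row 4
Move 7: X drops in col 1, lands at row 2
Move 8: O drops in col 4, lands at row 2
Move 9: X drops in col 2, lands at row 3
Move 10: O drops in col 1, lands at row 1
Move 11: X drops in col 1, lands at row 0
Move 12: O drops in col 2, lands at row 2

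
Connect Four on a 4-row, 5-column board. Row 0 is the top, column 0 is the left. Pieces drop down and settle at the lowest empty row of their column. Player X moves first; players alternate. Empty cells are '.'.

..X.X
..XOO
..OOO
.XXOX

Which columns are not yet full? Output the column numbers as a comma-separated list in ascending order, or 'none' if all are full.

col 0: top cell = '.' → open
col 1: top cell = '.' → open
col 2: top cell = 'X' → FULL
col 3: top cell = '.' → open
col 4: top cell = 'X' → FULL

Answer: 0,1,3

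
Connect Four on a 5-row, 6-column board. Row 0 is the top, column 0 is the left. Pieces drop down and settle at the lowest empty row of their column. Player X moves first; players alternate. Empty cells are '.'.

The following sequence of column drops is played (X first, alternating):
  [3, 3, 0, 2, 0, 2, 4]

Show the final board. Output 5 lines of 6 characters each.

Answer: ......
......
......
X.OO..
X.OXX.

Derivation:
Move 1: X drops in col 3, lands at row 4
Move 2: O drops in col 3, lands at row 3
Move 3: X drops in col 0, lands at row 4
Move 4: O drops in col 2, lands at row 4
Move 5: X drops in col 0, lands at row 3
Move 6: O drops in col 2, lands at row 3
Move 7: X drops in col 4, lands at row 4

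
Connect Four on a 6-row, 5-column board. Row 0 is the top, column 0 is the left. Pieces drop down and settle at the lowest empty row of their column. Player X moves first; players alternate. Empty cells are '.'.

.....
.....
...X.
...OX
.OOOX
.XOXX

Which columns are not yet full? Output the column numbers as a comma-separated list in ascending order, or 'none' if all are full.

col 0: top cell = '.' → open
col 1: top cell = '.' → open
col 2: top cell = '.' → open
col 3: top cell = '.' → open
col 4: top cell = '.' → open

Answer: 0,1,2,3,4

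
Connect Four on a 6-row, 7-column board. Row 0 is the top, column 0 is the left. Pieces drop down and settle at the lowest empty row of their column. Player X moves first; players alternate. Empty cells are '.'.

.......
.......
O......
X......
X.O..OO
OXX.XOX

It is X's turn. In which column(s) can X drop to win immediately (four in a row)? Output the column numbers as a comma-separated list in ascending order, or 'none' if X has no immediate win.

col 0: drop X → no win
col 1: drop X → no win
col 2: drop X → no win
col 3: drop X → WIN!
col 4: drop X → no win
col 5: drop X → no win
col 6: drop X → no win

Answer: 3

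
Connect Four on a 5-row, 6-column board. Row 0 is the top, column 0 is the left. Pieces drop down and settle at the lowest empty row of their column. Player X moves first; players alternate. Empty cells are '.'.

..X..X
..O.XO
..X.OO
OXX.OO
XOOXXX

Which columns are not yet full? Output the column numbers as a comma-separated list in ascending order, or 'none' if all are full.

col 0: top cell = '.' → open
col 1: top cell = '.' → open
col 2: top cell = 'X' → FULL
col 3: top cell = '.' → open
col 4: top cell = '.' → open
col 5: top cell = 'X' → FULL

Answer: 0,1,3,4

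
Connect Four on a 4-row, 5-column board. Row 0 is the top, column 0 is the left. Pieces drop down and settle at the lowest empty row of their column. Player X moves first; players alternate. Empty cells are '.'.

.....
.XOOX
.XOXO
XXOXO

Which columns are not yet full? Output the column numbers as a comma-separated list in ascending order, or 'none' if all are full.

Answer: 0,1,2,3,4

Derivation:
col 0: top cell = '.' → open
col 1: top cell = '.' → open
col 2: top cell = '.' → open
col 3: top cell = '.' → open
col 4: top cell = '.' → open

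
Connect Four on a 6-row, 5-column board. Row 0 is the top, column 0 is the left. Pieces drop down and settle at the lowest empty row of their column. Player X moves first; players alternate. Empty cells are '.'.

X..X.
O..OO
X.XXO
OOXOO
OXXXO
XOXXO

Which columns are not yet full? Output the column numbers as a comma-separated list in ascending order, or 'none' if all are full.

col 0: top cell = 'X' → FULL
col 1: top cell = '.' → open
col 2: top cell = '.' → open
col 3: top cell = 'X' → FULL
col 4: top cell = '.' → open

Answer: 1,2,4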